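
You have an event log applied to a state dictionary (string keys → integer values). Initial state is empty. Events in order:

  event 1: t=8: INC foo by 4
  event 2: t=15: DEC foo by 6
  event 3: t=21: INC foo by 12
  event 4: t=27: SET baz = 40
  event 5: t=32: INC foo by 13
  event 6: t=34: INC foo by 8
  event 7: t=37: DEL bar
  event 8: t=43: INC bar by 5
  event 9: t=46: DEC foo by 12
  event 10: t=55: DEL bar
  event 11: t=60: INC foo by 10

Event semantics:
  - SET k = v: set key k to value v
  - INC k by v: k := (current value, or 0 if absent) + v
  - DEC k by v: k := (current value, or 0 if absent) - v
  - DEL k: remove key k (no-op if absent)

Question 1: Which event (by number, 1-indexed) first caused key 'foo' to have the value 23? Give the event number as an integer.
Looking for first event where foo becomes 23:
  event 1: foo = 4
  event 2: foo = -2
  event 3: foo = 10
  event 4: foo = 10
  event 5: foo 10 -> 23  <-- first match

Answer: 5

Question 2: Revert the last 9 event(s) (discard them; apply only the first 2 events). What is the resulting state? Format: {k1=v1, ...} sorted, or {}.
Keep first 2 events (discard last 9):
  after event 1 (t=8: INC foo by 4): {foo=4}
  after event 2 (t=15: DEC foo by 6): {foo=-2}

Answer: {foo=-2}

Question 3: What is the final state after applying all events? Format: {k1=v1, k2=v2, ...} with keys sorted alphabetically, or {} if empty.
  after event 1 (t=8: INC foo by 4): {foo=4}
  after event 2 (t=15: DEC foo by 6): {foo=-2}
  after event 3 (t=21: INC foo by 12): {foo=10}
  after event 4 (t=27: SET baz = 40): {baz=40, foo=10}
  after event 5 (t=32: INC foo by 13): {baz=40, foo=23}
  after event 6 (t=34: INC foo by 8): {baz=40, foo=31}
  after event 7 (t=37: DEL bar): {baz=40, foo=31}
  after event 8 (t=43: INC bar by 5): {bar=5, baz=40, foo=31}
  after event 9 (t=46: DEC foo by 12): {bar=5, baz=40, foo=19}
  after event 10 (t=55: DEL bar): {baz=40, foo=19}
  after event 11 (t=60: INC foo by 10): {baz=40, foo=29}

Answer: {baz=40, foo=29}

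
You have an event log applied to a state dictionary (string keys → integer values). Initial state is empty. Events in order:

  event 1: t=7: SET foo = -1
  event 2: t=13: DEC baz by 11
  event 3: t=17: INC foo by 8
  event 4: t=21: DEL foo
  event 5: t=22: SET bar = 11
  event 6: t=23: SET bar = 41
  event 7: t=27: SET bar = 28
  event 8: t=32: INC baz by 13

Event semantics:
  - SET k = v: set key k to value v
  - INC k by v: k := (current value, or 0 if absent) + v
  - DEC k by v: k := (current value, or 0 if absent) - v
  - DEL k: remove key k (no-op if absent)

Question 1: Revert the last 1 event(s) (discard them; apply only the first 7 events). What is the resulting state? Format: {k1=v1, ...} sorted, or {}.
Answer: {bar=28, baz=-11}

Derivation:
Keep first 7 events (discard last 1):
  after event 1 (t=7: SET foo = -1): {foo=-1}
  after event 2 (t=13: DEC baz by 11): {baz=-11, foo=-1}
  after event 3 (t=17: INC foo by 8): {baz=-11, foo=7}
  after event 4 (t=21: DEL foo): {baz=-11}
  after event 5 (t=22: SET bar = 11): {bar=11, baz=-11}
  after event 6 (t=23: SET bar = 41): {bar=41, baz=-11}
  after event 7 (t=27: SET bar = 28): {bar=28, baz=-11}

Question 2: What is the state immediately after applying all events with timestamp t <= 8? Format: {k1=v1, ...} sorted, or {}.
Answer: {foo=-1}

Derivation:
Apply events with t <= 8 (1 events):
  after event 1 (t=7: SET foo = -1): {foo=-1}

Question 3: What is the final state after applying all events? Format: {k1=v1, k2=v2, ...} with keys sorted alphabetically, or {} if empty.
Answer: {bar=28, baz=2}

Derivation:
  after event 1 (t=7: SET foo = -1): {foo=-1}
  after event 2 (t=13: DEC baz by 11): {baz=-11, foo=-1}
  after event 3 (t=17: INC foo by 8): {baz=-11, foo=7}
  after event 4 (t=21: DEL foo): {baz=-11}
  after event 5 (t=22: SET bar = 11): {bar=11, baz=-11}
  after event 6 (t=23: SET bar = 41): {bar=41, baz=-11}
  after event 7 (t=27: SET bar = 28): {bar=28, baz=-11}
  after event 8 (t=32: INC baz by 13): {bar=28, baz=2}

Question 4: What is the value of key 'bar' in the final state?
Track key 'bar' through all 8 events:
  event 1 (t=7: SET foo = -1): bar unchanged
  event 2 (t=13: DEC baz by 11): bar unchanged
  event 3 (t=17: INC foo by 8): bar unchanged
  event 4 (t=21: DEL foo): bar unchanged
  event 5 (t=22: SET bar = 11): bar (absent) -> 11
  event 6 (t=23: SET bar = 41): bar 11 -> 41
  event 7 (t=27: SET bar = 28): bar 41 -> 28
  event 8 (t=32: INC baz by 13): bar unchanged
Final: bar = 28

Answer: 28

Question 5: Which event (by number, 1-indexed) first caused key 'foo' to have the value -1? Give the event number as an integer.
Answer: 1

Derivation:
Looking for first event where foo becomes -1:
  event 1: foo (absent) -> -1  <-- first match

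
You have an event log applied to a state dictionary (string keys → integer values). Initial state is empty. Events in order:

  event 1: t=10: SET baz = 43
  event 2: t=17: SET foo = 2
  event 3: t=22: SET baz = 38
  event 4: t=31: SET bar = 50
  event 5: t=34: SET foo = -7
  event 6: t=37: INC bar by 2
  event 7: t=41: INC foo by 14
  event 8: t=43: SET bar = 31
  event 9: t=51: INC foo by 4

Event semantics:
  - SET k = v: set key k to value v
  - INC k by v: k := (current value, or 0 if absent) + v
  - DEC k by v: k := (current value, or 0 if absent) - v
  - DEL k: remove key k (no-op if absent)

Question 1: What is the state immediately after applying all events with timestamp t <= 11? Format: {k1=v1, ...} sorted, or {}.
Apply events with t <= 11 (1 events):
  after event 1 (t=10: SET baz = 43): {baz=43}

Answer: {baz=43}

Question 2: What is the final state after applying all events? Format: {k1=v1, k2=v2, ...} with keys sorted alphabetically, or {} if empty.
  after event 1 (t=10: SET baz = 43): {baz=43}
  after event 2 (t=17: SET foo = 2): {baz=43, foo=2}
  after event 3 (t=22: SET baz = 38): {baz=38, foo=2}
  after event 4 (t=31: SET bar = 50): {bar=50, baz=38, foo=2}
  after event 5 (t=34: SET foo = -7): {bar=50, baz=38, foo=-7}
  after event 6 (t=37: INC bar by 2): {bar=52, baz=38, foo=-7}
  after event 7 (t=41: INC foo by 14): {bar=52, baz=38, foo=7}
  after event 8 (t=43: SET bar = 31): {bar=31, baz=38, foo=7}
  after event 9 (t=51: INC foo by 4): {bar=31, baz=38, foo=11}

Answer: {bar=31, baz=38, foo=11}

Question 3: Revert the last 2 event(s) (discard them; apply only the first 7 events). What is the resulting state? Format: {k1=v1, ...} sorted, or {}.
Keep first 7 events (discard last 2):
  after event 1 (t=10: SET baz = 43): {baz=43}
  after event 2 (t=17: SET foo = 2): {baz=43, foo=2}
  after event 3 (t=22: SET baz = 38): {baz=38, foo=2}
  after event 4 (t=31: SET bar = 50): {bar=50, baz=38, foo=2}
  after event 5 (t=34: SET foo = -7): {bar=50, baz=38, foo=-7}
  after event 6 (t=37: INC bar by 2): {bar=52, baz=38, foo=-7}
  after event 7 (t=41: INC foo by 14): {bar=52, baz=38, foo=7}

Answer: {bar=52, baz=38, foo=7}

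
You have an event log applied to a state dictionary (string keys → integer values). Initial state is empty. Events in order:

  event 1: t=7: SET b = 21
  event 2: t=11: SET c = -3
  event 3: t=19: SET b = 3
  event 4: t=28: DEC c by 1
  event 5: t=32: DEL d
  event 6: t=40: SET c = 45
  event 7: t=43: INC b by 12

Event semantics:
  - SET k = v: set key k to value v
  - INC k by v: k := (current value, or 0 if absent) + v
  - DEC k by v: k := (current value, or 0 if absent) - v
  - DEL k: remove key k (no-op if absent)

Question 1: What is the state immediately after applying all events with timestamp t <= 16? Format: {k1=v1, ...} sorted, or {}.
Apply events with t <= 16 (2 events):
  after event 1 (t=7: SET b = 21): {b=21}
  after event 2 (t=11: SET c = -3): {b=21, c=-3}

Answer: {b=21, c=-3}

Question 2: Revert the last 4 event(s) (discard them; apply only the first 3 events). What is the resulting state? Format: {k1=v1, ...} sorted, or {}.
Keep first 3 events (discard last 4):
  after event 1 (t=7: SET b = 21): {b=21}
  after event 2 (t=11: SET c = -3): {b=21, c=-3}
  after event 3 (t=19: SET b = 3): {b=3, c=-3}

Answer: {b=3, c=-3}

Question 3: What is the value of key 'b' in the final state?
Answer: 15

Derivation:
Track key 'b' through all 7 events:
  event 1 (t=7: SET b = 21): b (absent) -> 21
  event 2 (t=11: SET c = -3): b unchanged
  event 3 (t=19: SET b = 3): b 21 -> 3
  event 4 (t=28: DEC c by 1): b unchanged
  event 5 (t=32: DEL d): b unchanged
  event 6 (t=40: SET c = 45): b unchanged
  event 7 (t=43: INC b by 12): b 3 -> 15
Final: b = 15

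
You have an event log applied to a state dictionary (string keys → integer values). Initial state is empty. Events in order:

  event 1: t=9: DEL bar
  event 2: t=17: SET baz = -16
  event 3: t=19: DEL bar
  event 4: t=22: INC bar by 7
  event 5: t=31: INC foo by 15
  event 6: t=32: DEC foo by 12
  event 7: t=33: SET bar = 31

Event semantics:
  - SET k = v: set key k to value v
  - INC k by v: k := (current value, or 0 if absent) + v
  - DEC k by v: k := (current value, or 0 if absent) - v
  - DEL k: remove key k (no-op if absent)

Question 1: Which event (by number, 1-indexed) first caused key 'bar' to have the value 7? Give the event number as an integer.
Answer: 4

Derivation:
Looking for first event where bar becomes 7:
  event 4: bar (absent) -> 7  <-- first match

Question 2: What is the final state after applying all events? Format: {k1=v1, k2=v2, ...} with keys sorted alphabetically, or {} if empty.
Answer: {bar=31, baz=-16, foo=3}

Derivation:
  after event 1 (t=9: DEL bar): {}
  after event 2 (t=17: SET baz = -16): {baz=-16}
  after event 3 (t=19: DEL bar): {baz=-16}
  after event 4 (t=22: INC bar by 7): {bar=7, baz=-16}
  after event 5 (t=31: INC foo by 15): {bar=7, baz=-16, foo=15}
  after event 6 (t=32: DEC foo by 12): {bar=7, baz=-16, foo=3}
  after event 7 (t=33: SET bar = 31): {bar=31, baz=-16, foo=3}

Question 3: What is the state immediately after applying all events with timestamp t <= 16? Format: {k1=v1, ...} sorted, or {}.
Apply events with t <= 16 (1 events):
  after event 1 (t=9: DEL bar): {}

Answer: {}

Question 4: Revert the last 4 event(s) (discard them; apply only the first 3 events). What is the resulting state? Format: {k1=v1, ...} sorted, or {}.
Answer: {baz=-16}

Derivation:
Keep first 3 events (discard last 4):
  after event 1 (t=9: DEL bar): {}
  after event 2 (t=17: SET baz = -16): {baz=-16}
  after event 3 (t=19: DEL bar): {baz=-16}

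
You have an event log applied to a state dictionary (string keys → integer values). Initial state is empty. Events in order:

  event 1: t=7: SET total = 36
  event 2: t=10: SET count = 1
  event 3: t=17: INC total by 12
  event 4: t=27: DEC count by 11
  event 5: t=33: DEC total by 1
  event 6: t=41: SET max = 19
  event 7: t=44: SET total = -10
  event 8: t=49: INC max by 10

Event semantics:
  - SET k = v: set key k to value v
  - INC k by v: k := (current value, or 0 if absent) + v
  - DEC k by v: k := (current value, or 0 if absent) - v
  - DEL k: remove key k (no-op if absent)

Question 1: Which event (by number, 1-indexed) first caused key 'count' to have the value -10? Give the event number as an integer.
Answer: 4

Derivation:
Looking for first event where count becomes -10:
  event 2: count = 1
  event 3: count = 1
  event 4: count 1 -> -10  <-- first match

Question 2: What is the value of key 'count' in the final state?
Answer: -10

Derivation:
Track key 'count' through all 8 events:
  event 1 (t=7: SET total = 36): count unchanged
  event 2 (t=10: SET count = 1): count (absent) -> 1
  event 3 (t=17: INC total by 12): count unchanged
  event 4 (t=27: DEC count by 11): count 1 -> -10
  event 5 (t=33: DEC total by 1): count unchanged
  event 6 (t=41: SET max = 19): count unchanged
  event 7 (t=44: SET total = -10): count unchanged
  event 8 (t=49: INC max by 10): count unchanged
Final: count = -10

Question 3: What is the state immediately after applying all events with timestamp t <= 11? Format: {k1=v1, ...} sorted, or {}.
Answer: {count=1, total=36}

Derivation:
Apply events with t <= 11 (2 events):
  after event 1 (t=7: SET total = 36): {total=36}
  after event 2 (t=10: SET count = 1): {count=1, total=36}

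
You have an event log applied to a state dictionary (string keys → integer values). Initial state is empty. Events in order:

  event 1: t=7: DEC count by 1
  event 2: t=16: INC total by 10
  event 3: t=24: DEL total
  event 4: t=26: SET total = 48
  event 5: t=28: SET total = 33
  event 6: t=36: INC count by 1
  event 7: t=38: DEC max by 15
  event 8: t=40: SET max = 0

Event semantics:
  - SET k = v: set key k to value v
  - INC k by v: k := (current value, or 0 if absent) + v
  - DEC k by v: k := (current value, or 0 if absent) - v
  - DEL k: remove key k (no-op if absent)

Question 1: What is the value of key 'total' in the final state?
Answer: 33

Derivation:
Track key 'total' through all 8 events:
  event 1 (t=7: DEC count by 1): total unchanged
  event 2 (t=16: INC total by 10): total (absent) -> 10
  event 3 (t=24: DEL total): total 10 -> (absent)
  event 4 (t=26: SET total = 48): total (absent) -> 48
  event 5 (t=28: SET total = 33): total 48 -> 33
  event 6 (t=36: INC count by 1): total unchanged
  event 7 (t=38: DEC max by 15): total unchanged
  event 8 (t=40: SET max = 0): total unchanged
Final: total = 33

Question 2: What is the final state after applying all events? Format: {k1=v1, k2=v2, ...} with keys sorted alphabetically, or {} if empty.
Answer: {count=0, max=0, total=33}

Derivation:
  after event 1 (t=7: DEC count by 1): {count=-1}
  after event 2 (t=16: INC total by 10): {count=-1, total=10}
  after event 3 (t=24: DEL total): {count=-1}
  after event 4 (t=26: SET total = 48): {count=-1, total=48}
  after event 5 (t=28: SET total = 33): {count=-1, total=33}
  after event 6 (t=36: INC count by 1): {count=0, total=33}
  after event 7 (t=38: DEC max by 15): {count=0, max=-15, total=33}
  after event 8 (t=40: SET max = 0): {count=0, max=0, total=33}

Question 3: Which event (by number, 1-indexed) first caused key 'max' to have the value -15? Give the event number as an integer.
Answer: 7

Derivation:
Looking for first event where max becomes -15:
  event 7: max (absent) -> -15  <-- first match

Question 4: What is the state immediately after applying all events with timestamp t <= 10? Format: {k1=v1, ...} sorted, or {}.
Answer: {count=-1}

Derivation:
Apply events with t <= 10 (1 events):
  after event 1 (t=7: DEC count by 1): {count=-1}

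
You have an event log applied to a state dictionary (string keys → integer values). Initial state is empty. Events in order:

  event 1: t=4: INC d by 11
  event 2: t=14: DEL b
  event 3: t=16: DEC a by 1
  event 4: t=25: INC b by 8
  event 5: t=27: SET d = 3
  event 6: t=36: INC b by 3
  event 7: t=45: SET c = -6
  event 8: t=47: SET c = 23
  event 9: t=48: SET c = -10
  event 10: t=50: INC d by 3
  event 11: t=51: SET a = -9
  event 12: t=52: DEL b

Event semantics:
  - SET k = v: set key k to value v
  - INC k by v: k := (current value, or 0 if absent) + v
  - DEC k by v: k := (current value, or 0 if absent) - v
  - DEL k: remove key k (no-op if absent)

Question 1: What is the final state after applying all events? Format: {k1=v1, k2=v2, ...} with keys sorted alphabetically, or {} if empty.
Answer: {a=-9, c=-10, d=6}

Derivation:
  after event 1 (t=4: INC d by 11): {d=11}
  after event 2 (t=14: DEL b): {d=11}
  after event 3 (t=16: DEC a by 1): {a=-1, d=11}
  after event 4 (t=25: INC b by 8): {a=-1, b=8, d=11}
  after event 5 (t=27: SET d = 3): {a=-1, b=8, d=3}
  after event 6 (t=36: INC b by 3): {a=-1, b=11, d=3}
  after event 7 (t=45: SET c = -6): {a=-1, b=11, c=-6, d=3}
  after event 8 (t=47: SET c = 23): {a=-1, b=11, c=23, d=3}
  after event 9 (t=48: SET c = -10): {a=-1, b=11, c=-10, d=3}
  after event 10 (t=50: INC d by 3): {a=-1, b=11, c=-10, d=6}
  after event 11 (t=51: SET a = -9): {a=-9, b=11, c=-10, d=6}
  after event 12 (t=52: DEL b): {a=-9, c=-10, d=6}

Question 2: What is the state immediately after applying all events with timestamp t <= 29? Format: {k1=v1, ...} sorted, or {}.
Apply events with t <= 29 (5 events):
  after event 1 (t=4: INC d by 11): {d=11}
  after event 2 (t=14: DEL b): {d=11}
  after event 3 (t=16: DEC a by 1): {a=-1, d=11}
  after event 4 (t=25: INC b by 8): {a=-1, b=8, d=11}
  after event 5 (t=27: SET d = 3): {a=-1, b=8, d=3}

Answer: {a=-1, b=8, d=3}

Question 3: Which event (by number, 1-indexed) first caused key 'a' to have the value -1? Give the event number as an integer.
Answer: 3

Derivation:
Looking for first event where a becomes -1:
  event 3: a (absent) -> -1  <-- first match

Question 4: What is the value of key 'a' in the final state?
Answer: -9

Derivation:
Track key 'a' through all 12 events:
  event 1 (t=4: INC d by 11): a unchanged
  event 2 (t=14: DEL b): a unchanged
  event 3 (t=16: DEC a by 1): a (absent) -> -1
  event 4 (t=25: INC b by 8): a unchanged
  event 5 (t=27: SET d = 3): a unchanged
  event 6 (t=36: INC b by 3): a unchanged
  event 7 (t=45: SET c = -6): a unchanged
  event 8 (t=47: SET c = 23): a unchanged
  event 9 (t=48: SET c = -10): a unchanged
  event 10 (t=50: INC d by 3): a unchanged
  event 11 (t=51: SET a = -9): a -1 -> -9
  event 12 (t=52: DEL b): a unchanged
Final: a = -9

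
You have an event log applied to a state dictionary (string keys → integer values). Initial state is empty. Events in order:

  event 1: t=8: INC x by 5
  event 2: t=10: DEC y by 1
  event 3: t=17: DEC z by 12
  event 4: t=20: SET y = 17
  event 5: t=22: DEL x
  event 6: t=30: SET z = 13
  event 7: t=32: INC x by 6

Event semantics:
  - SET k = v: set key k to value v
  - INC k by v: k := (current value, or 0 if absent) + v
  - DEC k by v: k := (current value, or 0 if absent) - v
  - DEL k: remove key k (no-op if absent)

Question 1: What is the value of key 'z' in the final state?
Answer: 13

Derivation:
Track key 'z' through all 7 events:
  event 1 (t=8: INC x by 5): z unchanged
  event 2 (t=10: DEC y by 1): z unchanged
  event 3 (t=17: DEC z by 12): z (absent) -> -12
  event 4 (t=20: SET y = 17): z unchanged
  event 5 (t=22: DEL x): z unchanged
  event 6 (t=30: SET z = 13): z -12 -> 13
  event 7 (t=32: INC x by 6): z unchanged
Final: z = 13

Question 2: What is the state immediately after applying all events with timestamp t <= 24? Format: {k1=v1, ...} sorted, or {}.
Answer: {y=17, z=-12}

Derivation:
Apply events with t <= 24 (5 events):
  after event 1 (t=8: INC x by 5): {x=5}
  after event 2 (t=10: DEC y by 1): {x=5, y=-1}
  after event 3 (t=17: DEC z by 12): {x=5, y=-1, z=-12}
  after event 4 (t=20: SET y = 17): {x=5, y=17, z=-12}
  after event 5 (t=22: DEL x): {y=17, z=-12}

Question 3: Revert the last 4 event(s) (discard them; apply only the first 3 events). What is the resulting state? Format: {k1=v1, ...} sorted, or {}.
Keep first 3 events (discard last 4):
  after event 1 (t=8: INC x by 5): {x=5}
  after event 2 (t=10: DEC y by 1): {x=5, y=-1}
  after event 3 (t=17: DEC z by 12): {x=5, y=-1, z=-12}

Answer: {x=5, y=-1, z=-12}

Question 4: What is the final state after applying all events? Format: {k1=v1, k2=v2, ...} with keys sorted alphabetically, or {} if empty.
Answer: {x=6, y=17, z=13}

Derivation:
  after event 1 (t=8: INC x by 5): {x=5}
  after event 2 (t=10: DEC y by 1): {x=5, y=-1}
  after event 3 (t=17: DEC z by 12): {x=5, y=-1, z=-12}
  after event 4 (t=20: SET y = 17): {x=5, y=17, z=-12}
  after event 5 (t=22: DEL x): {y=17, z=-12}
  after event 6 (t=30: SET z = 13): {y=17, z=13}
  after event 7 (t=32: INC x by 6): {x=6, y=17, z=13}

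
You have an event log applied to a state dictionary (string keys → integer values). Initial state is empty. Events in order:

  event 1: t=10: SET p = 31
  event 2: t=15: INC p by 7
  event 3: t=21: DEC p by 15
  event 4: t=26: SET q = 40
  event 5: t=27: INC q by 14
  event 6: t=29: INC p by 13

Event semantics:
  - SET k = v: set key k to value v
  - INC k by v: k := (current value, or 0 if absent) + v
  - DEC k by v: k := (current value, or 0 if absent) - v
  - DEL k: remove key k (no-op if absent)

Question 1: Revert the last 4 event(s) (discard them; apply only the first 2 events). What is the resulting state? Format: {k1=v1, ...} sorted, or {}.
Answer: {p=38}

Derivation:
Keep first 2 events (discard last 4):
  after event 1 (t=10: SET p = 31): {p=31}
  after event 2 (t=15: INC p by 7): {p=38}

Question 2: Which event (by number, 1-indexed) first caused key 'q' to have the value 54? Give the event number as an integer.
Answer: 5

Derivation:
Looking for first event where q becomes 54:
  event 4: q = 40
  event 5: q 40 -> 54  <-- first match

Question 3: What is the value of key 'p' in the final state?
Track key 'p' through all 6 events:
  event 1 (t=10: SET p = 31): p (absent) -> 31
  event 2 (t=15: INC p by 7): p 31 -> 38
  event 3 (t=21: DEC p by 15): p 38 -> 23
  event 4 (t=26: SET q = 40): p unchanged
  event 5 (t=27: INC q by 14): p unchanged
  event 6 (t=29: INC p by 13): p 23 -> 36
Final: p = 36

Answer: 36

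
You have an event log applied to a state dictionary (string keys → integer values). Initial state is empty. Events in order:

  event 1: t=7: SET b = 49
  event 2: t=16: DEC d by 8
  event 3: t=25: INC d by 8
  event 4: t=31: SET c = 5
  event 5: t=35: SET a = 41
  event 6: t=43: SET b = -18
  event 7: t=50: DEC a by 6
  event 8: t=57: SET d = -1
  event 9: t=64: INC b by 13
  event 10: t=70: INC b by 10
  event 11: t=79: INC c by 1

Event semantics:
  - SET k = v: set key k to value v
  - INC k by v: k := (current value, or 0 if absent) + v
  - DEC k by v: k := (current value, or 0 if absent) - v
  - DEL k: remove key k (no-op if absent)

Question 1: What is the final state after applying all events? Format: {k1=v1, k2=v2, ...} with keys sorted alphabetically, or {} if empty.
Answer: {a=35, b=5, c=6, d=-1}

Derivation:
  after event 1 (t=7: SET b = 49): {b=49}
  after event 2 (t=16: DEC d by 8): {b=49, d=-8}
  after event 3 (t=25: INC d by 8): {b=49, d=0}
  after event 4 (t=31: SET c = 5): {b=49, c=5, d=0}
  after event 5 (t=35: SET a = 41): {a=41, b=49, c=5, d=0}
  after event 6 (t=43: SET b = -18): {a=41, b=-18, c=5, d=0}
  after event 7 (t=50: DEC a by 6): {a=35, b=-18, c=5, d=0}
  after event 8 (t=57: SET d = -1): {a=35, b=-18, c=5, d=-1}
  after event 9 (t=64: INC b by 13): {a=35, b=-5, c=5, d=-1}
  after event 10 (t=70: INC b by 10): {a=35, b=5, c=5, d=-1}
  after event 11 (t=79: INC c by 1): {a=35, b=5, c=6, d=-1}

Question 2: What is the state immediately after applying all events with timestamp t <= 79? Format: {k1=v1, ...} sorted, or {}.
Answer: {a=35, b=5, c=6, d=-1}

Derivation:
Apply events with t <= 79 (11 events):
  after event 1 (t=7: SET b = 49): {b=49}
  after event 2 (t=16: DEC d by 8): {b=49, d=-8}
  after event 3 (t=25: INC d by 8): {b=49, d=0}
  after event 4 (t=31: SET c = 5): {b=49, c=5, d=0}
  after event 5 (t=35: SET a = 41): {a=41, b=49, c=5, d=0}
  after event 6 (t=43: SET b = -18): {a=41, b=-18, c=5, d=0}
  after event 7 (t=50: DEC a by 6): {a=35, b=-18, c=5, d=0}
  after event 8 (t=57: SET d = -1): {a=35, b=-18, c=5, d=-1}
  after event 9 (t=64: INC b by 13): {a=35, b=-5, c=5, d=-1}
  after event 10 (t=70: INC b by 10): {a=35, b=5, c=5, d=-1}
  after event 11 (t=79: INC c by 1): {a=35, b=5, c=6, d=-1}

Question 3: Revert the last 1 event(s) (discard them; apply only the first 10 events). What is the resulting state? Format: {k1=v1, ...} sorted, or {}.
Answer: {a=35, b=5, c=5, d=-1}

Derivation:
Keep first 10 events (discard last 1):
  after event 1 (t=7: SET b = 49): {b=49}
  after event 2 (t=16: DEC d by 8): {b=49, d=-8}
  after event 3 (t=25: INC d by 8): {b=49, d=0}
  after event 4 (t=31: SET c = 5): {b=49, c=5, d=0}
  after event 5 (t=35: SET a = 41): {a=41, b=49, c=5, d=0}
  after event 6 (t=43: SET b = -18): {a=41, b=-18, c=5, d=0}
  after event 7 (t=50: DEC a by 6): {a=35, b=-18, c=5, d=0}
  after event 8 (t=57: SET d = -1): {a=35, b=-18, c=5, d=-1}
  after event 9 (t=64: INC b by 13): {a=35, b=-5, c=5, d=-1}
  after event 10 (t=70: INC b by 10): {a=35, b=5, c=5, d=-1}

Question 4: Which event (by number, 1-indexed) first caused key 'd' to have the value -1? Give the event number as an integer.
Looking for first event where d becomes -1:
  event 2: d = -8
  event 3: d = 0
  event 4: d = 0
  event 5: d = 0
  event 6: d = 0
  event 7: d = 0
  event 8: d 0 -> -1  <-- first match

Answer: 8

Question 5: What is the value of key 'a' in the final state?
Track key 'a' through all 11 events:
  event 1 (t=7: SET b = 49): a unchanged
  event 2 (t=16: DEC d by 8): a unchanged
  event 3 (t=25: INC d by 8): a unchanged
  event 4 (t=31: SET c = 5): a unchanged
  event 5 (t=35: SET a = 41): a (absent) -> 41
  event 6 (t=43: SET b = -18): a unchanged
  event 7 (t=50: DEC a by 6): a 41 -> 35
  event 8 (t=57: SET d = -1): a unchanged
  event 9 (t=64: INC b by 13): a unchanged
  event 10 (t=70: INC b by 10): a unchanged
  event 11 (t=79: INC c by 1): a unchanged
Final: a = 35

Answer: 35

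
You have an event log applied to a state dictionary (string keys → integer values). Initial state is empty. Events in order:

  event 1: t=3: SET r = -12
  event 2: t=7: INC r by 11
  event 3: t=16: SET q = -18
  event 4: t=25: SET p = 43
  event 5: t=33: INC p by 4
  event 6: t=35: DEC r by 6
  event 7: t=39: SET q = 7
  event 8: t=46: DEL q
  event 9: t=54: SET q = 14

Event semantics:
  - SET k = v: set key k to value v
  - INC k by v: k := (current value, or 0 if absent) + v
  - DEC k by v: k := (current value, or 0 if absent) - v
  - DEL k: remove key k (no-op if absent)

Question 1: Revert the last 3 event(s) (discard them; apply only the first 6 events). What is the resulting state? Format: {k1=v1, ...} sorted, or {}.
Answer: {p=47, q=-18, r=-7}

Derivation:
Keep first 6 events (discard last 3):
  after event 1 (t=3: SET r = -12): {r=-12}
  after event 2 (t=7: INC r by 11): {r=-1}
  after event 3 (t=16: SET q = -18): {q=-18, r=-1}
  after event 4 (t=25: SET p = 43): {p=43, q=-18, r=-1}
  after event 5 (t=33: INC p by 4): {p=47, q=-18, r=-1}
  after event 6 (t=35: DEC r by 6): {p=47, q=-18, r=-7}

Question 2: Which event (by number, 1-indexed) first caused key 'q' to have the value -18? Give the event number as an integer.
Looking for first event where q becomes -18:
  event 3: q (absent) -> -18  <-- first match

Answer: 3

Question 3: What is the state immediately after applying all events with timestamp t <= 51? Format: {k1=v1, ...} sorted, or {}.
Apply events with t <= 51 (8 events):
  after event 1 (t=3: SET r = -12): {r=-12}
  after event 2 (t=7: INC r by 11): {r=-1}
  after event 3 (t=16: SET q = -18): {q=-18, r=-1}
  after event 4 (t=25: SET p = 43): {p=43, q=-18, r=-1}
  after event 5 (t=33: INC p by 4): {p=47, q=-18, r=-1}
  after event 6 (t=35: DEC r by 6): {p=47, q=-18, r=-7}
  after event 7 (t=39: SET q = 7): {p=47, q=7, r=-7}
  after event 8 (t=46: DEL q): {p=47, r=-7}

Answer: {p=47, r=-7}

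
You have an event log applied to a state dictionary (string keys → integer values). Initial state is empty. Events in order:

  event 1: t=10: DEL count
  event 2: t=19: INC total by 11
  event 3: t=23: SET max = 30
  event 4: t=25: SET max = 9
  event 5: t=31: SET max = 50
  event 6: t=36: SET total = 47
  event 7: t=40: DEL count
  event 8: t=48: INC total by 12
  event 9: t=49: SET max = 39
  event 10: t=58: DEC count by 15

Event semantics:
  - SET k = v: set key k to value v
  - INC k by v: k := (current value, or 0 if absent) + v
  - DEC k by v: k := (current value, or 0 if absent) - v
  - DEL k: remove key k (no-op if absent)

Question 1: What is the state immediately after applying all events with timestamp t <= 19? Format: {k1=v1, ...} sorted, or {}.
Answer: {total=11}

Derivation:
Apply events with t <= 19 (2 events):
  after event 1 (t=10: DEL count): {}
  after event 2 (t=19: INC total by 11): {total=11}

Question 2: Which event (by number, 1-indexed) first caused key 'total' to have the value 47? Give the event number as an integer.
Looking for first event where total becomes 47:
  event 2: total = 11
  event 3: total = 11
  event 4: total = 11
  event 5: total = 11
  event 6: total 11 -> 47  <-- first match

Answer: 6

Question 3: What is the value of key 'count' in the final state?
Answer: -15

Derivation:
Track key 'count' through all 10 events:
  event 1 (t=10: DEL count): count (absent) -> (absent)
  event 2 (t=19: INC total by 11): count unchanged
  event 3 (t=23: SET max = 30): count unchanged
  event 4 (t=25: SET max = 9): count unchanged
  event 5 (t=31: SET max = 50): count unchanged
  event 6 (t=36: SET total = 47): count unchanged
  event 7 (t=40: DEL count): count (absent) -> (absent)
  event 8 (t=48: INC total by 12): count unchanged
  event 9 (t=49: SET max = 39): count unchanged
  event 10 (t=58: DEC count by 15): count (absent) -> -15
Final: count = -15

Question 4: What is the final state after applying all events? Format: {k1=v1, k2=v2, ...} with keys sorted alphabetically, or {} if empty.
Answer: {count=-15, max=39, total=59}

Derivation:
  after event 1 (t=10: DEL count): {}
  after event 2 (t=19: INC total by 11): {total=11}
  after event 3 (t=23: SET max = 30): {max=30, total=11}
  after event 4 (t=25: SET max = 9): {max=9, total=11}
  after event 5 (t=31: SET max = 50): {max=50, total=11}
  after event 6 (t=36: SET total = 47): {max=50, total=47}
  after event 7 (t=40: DEL count): {max=50, total=47}
  after event 8 (t=48: INC total by 12): {max=50, total=59}
  after event 9 (t=49: SET max = 39): {max=39, total=59}
  after event 10 (t=58: DEC count by 15): {count=-15, max=39, total=59}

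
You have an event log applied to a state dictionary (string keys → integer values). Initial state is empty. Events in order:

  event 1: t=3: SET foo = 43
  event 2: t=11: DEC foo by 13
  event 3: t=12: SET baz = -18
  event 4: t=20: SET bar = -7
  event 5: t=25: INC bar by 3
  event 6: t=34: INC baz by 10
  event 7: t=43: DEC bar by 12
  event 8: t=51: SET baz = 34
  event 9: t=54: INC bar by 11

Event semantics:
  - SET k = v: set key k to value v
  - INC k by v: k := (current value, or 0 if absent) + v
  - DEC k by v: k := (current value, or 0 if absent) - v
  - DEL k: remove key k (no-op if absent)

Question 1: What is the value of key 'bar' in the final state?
Answer: -5

Derivation:
Track key 'bar' through all 9 events:
  event 1 (t=3: SET foo = 43): bar unchanged
  event 2 (t=11: DEC foo by 13): bar unchanged
  event 3 (t=12: SET baz = -18): bar unchanged
  event 4 (t=20: SET bar = -7): bar (absent) -> -7
  event 5 (t=25: INC bar by 3): bar -7 -> -4
  event 6 (t=34: INC baz by 10): bar unchanged
  event 7 (t=43: DEC bar by 12): bar -4 -> -16
  event 8 (t=51: SET baz = 34): bar unchanged
  event 9 (t=54: INC bar by 11): bar -16 -> -5
Final: bar = -5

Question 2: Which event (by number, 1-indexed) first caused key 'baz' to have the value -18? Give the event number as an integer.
Looking for first event where baz becomes -18:
  event 3: baz (absent) -> -18  <-- first match

Answer: 3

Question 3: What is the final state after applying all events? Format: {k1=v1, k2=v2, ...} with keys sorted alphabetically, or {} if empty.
  after event 1 (t=3: SET foo = 43): {foo=43}
  after event 2 (t=11: DEC foo by 13): {foo=30}
  after event 3 (t=12: SET baz = -18): {baz=-18, foo=30}
  after event 4 (t=20: SET bar = -7): {bar=-7, baz=-18, foo=30}
  after event 5 (t=25: INC bar by 3): {bar=-4, baz=-18, foo=30}
  after event 6 (t=34: INC baz by 10): {bar=-4, baz=-8, foo=30}
  after event 7 (t=43: DEC bar by 12): {bar=-16, baz=-8, foo=30}
  after event 8 (t=51: SET baz = 34): {bar=-16, baz=34, foo=30}
  after event 9 (t=54: INC bar by 11): {bar=-5, baz=34, foo=30}

Answer: {bar=-5, baz=34, foo=30}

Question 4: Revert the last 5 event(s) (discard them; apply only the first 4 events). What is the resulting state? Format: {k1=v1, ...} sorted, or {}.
Keep first 4 events (discard last 5):
  after event 1 (t=3: SET foo = 43): {foo=43}
  after event 2 (t=11: DEC foo by 13): {foo=30}
  after event 3 (t=12: SET baz = -18): {baz=-18, foo=30}
  after event 4 (t=20: SET bar = -7): {bar=-7, baz=-18, foo=30}

Answer: {bar=-7, baz=-18, foo=30}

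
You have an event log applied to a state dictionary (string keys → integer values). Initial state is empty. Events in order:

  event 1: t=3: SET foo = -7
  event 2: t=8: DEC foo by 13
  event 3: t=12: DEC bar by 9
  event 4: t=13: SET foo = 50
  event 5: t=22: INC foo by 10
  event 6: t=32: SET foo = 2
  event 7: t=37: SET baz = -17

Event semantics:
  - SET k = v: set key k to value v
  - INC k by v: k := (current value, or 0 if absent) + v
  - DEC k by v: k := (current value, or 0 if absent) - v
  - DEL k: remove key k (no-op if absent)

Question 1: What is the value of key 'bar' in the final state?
Track key 'bar' through all 7 events:
  event 1 (t=3: SET foo = -7): bar unchanged
  event 2 (t=8: DEC foo by 13): bar unchanged
  event 3 (t=12: DEC bar by 9): bar (absent) -> -9
  event 4 (t=13: SET foo = 50): bar unchanged
  event 5 (t=22: INC foo by 10): bar unchanged
  event 6 (t=32: SET foo = 2): bar unchanged
  event 7 (t=37: SET baz = -17): bar unchanged
Final: bar = -9

Answer: -9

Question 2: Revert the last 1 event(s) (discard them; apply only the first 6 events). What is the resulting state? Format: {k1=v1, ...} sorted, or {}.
Answer: {bar=-9, foo=2}

Derivation:
Keep first 6 events (discard last 1):
  after event 1 (t=3: SET foo = -7): {foo=-7}
  after event 2 (t=8: DEC foo by 13): {foo=-20}
  after event 3 (t=12: DEC bar by 9): {bar=-9, foo=-20}
  after event 4 (t=13: SET foo = 50): {bar=-9, foo=50}
  after event 5 (t=22: INC foo by 10): {bar=-9, foo=60}
  after event 6 (t=32: SET foo = 2): {bar=-9, foo=2}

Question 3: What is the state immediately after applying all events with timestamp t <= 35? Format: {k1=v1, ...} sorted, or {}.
Apply events with t <= 35 (6 events):
  after event 1 (t=3: SET foo = -7): {foo=-7}
  after event 2 (t=8: DEC foo by 13): {foo=-20}
  after event 3 (t=12: DEC bar by 9): {bar=-9, foo=-20}
  after event 4 (t=13: SET foo = 50): {bar=-9, foo=50}
  after event 5 (t=22: INC foo by 10): {bar=-9, foo=60}
  after event 6 (t=32: SET foo = 2): {bar=-9, foo=2}

Answer: {bar=-9, foo=2}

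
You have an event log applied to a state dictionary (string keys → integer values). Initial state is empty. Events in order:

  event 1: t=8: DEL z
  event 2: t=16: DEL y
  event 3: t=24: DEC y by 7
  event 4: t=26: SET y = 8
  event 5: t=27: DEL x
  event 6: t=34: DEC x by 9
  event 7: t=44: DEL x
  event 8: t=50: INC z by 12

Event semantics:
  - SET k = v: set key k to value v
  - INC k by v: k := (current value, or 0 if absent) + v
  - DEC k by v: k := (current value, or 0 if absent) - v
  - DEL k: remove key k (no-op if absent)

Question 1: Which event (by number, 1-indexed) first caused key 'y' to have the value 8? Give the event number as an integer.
Answer: 4

Derivation:
Looking for first event where y becomes 8:
  event 3: y = -7
  event 4: y -7 -> 8  <-- first match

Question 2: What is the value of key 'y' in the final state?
Track key 'y' through all 8 events:
  event 1 (t=8: DEL z): y unchanged
  event 2 (t=16: DEL y): y (absent) -> (absent)
  event 3 (t=24: DEC y by 7): y (absent) -> -7
  event 4 (t=26: SET y = 8): y -7 -> 8
  event 5 (t=27: DEL x): y unchanged
  event 6 (t=34: DEC x by 9): y unchanged
  event 7 (t=44: DEL x): y unchanged
  event 8 (t=50: INC z by 12): y unchanged
Final: y = 8

Answer: 8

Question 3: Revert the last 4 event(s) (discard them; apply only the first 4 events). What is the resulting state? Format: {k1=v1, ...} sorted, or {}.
Keep first 4 events (discard last 4):
  after event 1 (t=8: DEL z): {}
  after event 2 (t=16: DEL y): {}
  after event 3 (t=24: DEC y by 7): {y=-7}
  after event 4 (t=26: SET y = 8): {y=8}

Answer: {y=8}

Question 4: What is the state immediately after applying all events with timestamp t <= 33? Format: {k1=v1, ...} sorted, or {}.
Apply events with t <= 33 (5 events):
  after event 1 (t=8: DEL z): {}
  after event 2 (t=16: DEL y): {}
  after event 3 (t=24: DEC y by 7): {y=-7}
  after event 4 (t=26: SET y = 8): {y=8}
  after event 5 (t=27: DEL x): {y=8}

Answer: {y=8}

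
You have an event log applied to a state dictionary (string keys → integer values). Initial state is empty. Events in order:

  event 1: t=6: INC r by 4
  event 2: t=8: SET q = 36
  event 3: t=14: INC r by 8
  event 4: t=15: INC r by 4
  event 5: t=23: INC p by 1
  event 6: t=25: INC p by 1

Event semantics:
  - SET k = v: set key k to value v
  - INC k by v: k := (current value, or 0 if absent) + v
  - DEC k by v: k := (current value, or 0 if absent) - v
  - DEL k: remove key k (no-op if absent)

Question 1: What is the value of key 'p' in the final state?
Track key 'p' through all 6 events:
  event 1 (t=6: INC r by 4): p unchanged
  event 2 (t=8: SET q = 36): p unchanged
  event 3 (t=14: INC r by 8): p unchanged
  event 4 (t=15: INC r by 4): p unchanged
  event 5 (t=23: INC p by 1): p (absent) -> 1
  event 6 (t=25: INC p by 1): p 1 -> 2
Final: p = 2

Answer: 2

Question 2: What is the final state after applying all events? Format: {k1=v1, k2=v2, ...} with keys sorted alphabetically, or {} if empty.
Answer: {p=2, q=36, r=16}

Derivation:
  after event 1 (t=6: INC r by 4): {r=4}
  after event 2 (t=8: SET q = 36): {q=36, r=4}
  after event 3 (t=14: INC r by 8): {q=36, r=12}
  after event 4 (t=15: INC r by 4): {q=36, r=16}
  after event 5 (t=23: INC p by 1): {p=1, q=36, r=16}
  after event 6 (t=25: INC p by 1): {p=2, q=36, r=16}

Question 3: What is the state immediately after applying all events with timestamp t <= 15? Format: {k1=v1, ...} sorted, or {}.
Apply events with t <= 15 (4 events):
  after event 1 (t=6: INC r by 4): {r=4}
  after event 2 (t=8: SET q = 36): {q=36, r=4}
  after event 3 (t=14: INC r by 8): {q=36, r=12}
  after event 4 (t=15: INC r by 4): {q=36, r=16}

Answer: {q=36, r=16}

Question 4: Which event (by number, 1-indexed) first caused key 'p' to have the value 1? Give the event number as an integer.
Looking for first event where p becomes 1:
  event 5: p (absent) -> 1  <-- first match

Answer: 5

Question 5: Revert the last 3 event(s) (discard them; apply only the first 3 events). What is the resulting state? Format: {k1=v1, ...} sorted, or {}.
Answer: {q=36, r=12}

Derivation:
Keep first 3 events (discard last 3):
  after event 1 (t=6: INC r by 4): {r=4}
  after event 2 (t=8: SET q = 36): {q=36, r=4}
  after event 3 (t=14: INC r by 8): {q=36, r=12}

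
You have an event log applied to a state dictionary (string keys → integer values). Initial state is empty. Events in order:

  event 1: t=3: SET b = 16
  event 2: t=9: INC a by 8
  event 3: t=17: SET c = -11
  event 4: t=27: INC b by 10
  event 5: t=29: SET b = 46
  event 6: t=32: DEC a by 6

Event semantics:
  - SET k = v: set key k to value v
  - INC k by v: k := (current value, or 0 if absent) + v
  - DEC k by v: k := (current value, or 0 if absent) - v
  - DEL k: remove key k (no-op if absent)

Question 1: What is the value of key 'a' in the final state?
Track key 'a' through all 6 events:
  event 1 (t=3: SET b = 16): a unchanged
  event 2 (t=9: INC a by 8): a (absent) -> 8
  event 3 (t=17: SET c = -11): a unchanged
  event 4 (t=27: INC b by 10): a unchanged
  event 5 (t=29: SET b = 46): a unchanged
  event 6 (t=32: DEC a by 6): a 8 -> 2
Final: a = 2

Answer: 2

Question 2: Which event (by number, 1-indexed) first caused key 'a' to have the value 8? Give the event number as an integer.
Answer: 2

Derivation:
Looking for first event where a becomes 8:
  event 2: a (absent) -> 8  <-- first match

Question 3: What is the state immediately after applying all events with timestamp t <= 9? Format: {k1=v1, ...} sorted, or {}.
Answer: {a=8, b=16}

Derivation:
Apply events with t <= 9 (2 events):
  after event 1 (t=3: SET b = 16): {b=16}
  after event 2 (t=9: INC a by 8): {a=8, b=16}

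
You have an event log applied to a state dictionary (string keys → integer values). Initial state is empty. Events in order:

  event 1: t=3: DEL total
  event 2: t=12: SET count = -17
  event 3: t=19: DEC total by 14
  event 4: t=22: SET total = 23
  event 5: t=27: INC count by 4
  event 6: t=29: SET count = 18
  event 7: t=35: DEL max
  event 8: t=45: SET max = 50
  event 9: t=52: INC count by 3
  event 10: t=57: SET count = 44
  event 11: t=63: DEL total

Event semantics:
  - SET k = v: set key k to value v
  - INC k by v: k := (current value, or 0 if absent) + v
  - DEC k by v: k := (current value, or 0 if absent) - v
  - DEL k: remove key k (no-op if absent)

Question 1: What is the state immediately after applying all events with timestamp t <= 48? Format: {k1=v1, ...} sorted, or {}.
Apply events with t <= 48 (8 events):
  after event 1 (t=3: DEL total): {}
  after event 2 (t=12: SET count = -17): {count=-17}
  after event 3 (t=19: DEC total by 14): {count=-17, total=-14}
  after event 4 (t=22: SET total = 23): {count=-17, total=23}
  after event 5 (t=27: INC count by 4): {count=-13, total=23}
  after event 6 (t=29: SET count = 18): {count=18, total=23}
  after event 7 (t=35: DEL max): {count=18, total=23}
  after event 8 (t=45: SET max = 50): {count=18, max=50, total=23}

Answer: {count=18, max=50, total=23}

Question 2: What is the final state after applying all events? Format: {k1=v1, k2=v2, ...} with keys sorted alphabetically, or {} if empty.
Answer: {count=44, max=50}

Derivation:
  after event 1 (t=3: DEL total): {}
  after event 2 (t=12: SET count = -17): {count=-17}
  after event 3 (t=19: DEC total by 14): {count=-17, total=-14}
  after event 4 (t=22: SET total = 23): {count=-17, total=23}
  after event 5 (t=27: INC count by 4): {count=-13, total=23}
  after event 6 (t=29: SET count = 18): {count=18, total=23}
  after event 7 (t=35: DEL max): {count=18, total=23}
  after event 8 (t=45: SET max = 50): {count=18, max=50, total=23}
  after event 9 (t=52: INC count by 3): {count=21, max=50, total=23}
  after event 10 (t=57: SET count = 44): {count=44, max=50, total=23}
  after event 11 (t=63: DEL total): {count=44, max=50}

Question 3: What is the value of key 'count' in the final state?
Answer: 44

Derivation:
Track key 'count' through all 11 events:
  event 1 (t=3: DEL total): count unchanged
  event 2 (t=12: SET count = -17): count (absent) -> -17
  event 3 (t=19: DEC total by 14): count unchanged
  event 4 (t=22: SET total = 23): count unchanged
  event 5 (t=27: INC count by 4): count -17 -> -13
  event 6 (t=29: SET count = 18): count -13 -> 18
  event 7 (t=35: DEL max): count unchanged
  event 8 (t=45: SET max = 50): count unchanged
  event 9 (t=52: INC count by 3): count 18 -> 21
  event 10 (t=57: SET count = 44): count 21 -> 44
  event 11 (t=63: DEL total): count unchanged
Final: count = 44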